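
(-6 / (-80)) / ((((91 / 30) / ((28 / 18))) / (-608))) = -304 / 13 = -23.38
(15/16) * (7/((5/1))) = 21/16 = 1.31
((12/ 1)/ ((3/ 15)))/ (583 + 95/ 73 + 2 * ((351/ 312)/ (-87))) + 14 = 4651674/ 329843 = 14.10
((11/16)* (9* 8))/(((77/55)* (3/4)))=330/7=47.14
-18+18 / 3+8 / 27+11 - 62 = -1693 / 27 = -62.70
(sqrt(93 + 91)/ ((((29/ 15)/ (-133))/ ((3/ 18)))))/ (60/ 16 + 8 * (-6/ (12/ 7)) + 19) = 29.62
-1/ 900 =-0.00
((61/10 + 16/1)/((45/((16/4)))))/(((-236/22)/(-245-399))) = 1565564/13275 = 117.93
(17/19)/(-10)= -17/190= -0.09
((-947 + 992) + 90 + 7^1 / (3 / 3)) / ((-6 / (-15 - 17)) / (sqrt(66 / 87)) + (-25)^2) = 0.23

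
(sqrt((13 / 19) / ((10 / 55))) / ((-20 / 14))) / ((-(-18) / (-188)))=329 *sqrt(5434) / 1710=14.18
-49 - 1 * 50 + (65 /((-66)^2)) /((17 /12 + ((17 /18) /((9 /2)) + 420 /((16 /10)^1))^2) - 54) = -21680654102451 /218996506564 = -99.00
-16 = -16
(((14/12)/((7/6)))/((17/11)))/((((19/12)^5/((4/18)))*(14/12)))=3649536/294655781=0.01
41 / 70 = 0.59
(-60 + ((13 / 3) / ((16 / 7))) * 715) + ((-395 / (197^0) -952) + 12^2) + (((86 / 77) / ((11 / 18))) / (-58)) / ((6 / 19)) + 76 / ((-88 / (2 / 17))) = 92.32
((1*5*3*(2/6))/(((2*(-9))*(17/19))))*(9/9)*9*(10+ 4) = -665/17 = -39.12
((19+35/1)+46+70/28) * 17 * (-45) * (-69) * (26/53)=140672025/53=2654189.15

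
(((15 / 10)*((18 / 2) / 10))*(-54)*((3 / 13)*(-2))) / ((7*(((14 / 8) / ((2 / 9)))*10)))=972 / 15925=0.06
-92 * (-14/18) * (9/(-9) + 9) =5152/9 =572.44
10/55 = 2/11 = 0.18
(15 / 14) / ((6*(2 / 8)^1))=5 / 7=0.71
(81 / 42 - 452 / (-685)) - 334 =-3178237 / 9590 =-331.41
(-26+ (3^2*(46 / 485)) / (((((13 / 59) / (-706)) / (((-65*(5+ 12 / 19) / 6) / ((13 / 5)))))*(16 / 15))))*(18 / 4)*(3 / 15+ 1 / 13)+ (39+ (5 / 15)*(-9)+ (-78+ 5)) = 933262244183 / 12458680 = 74908.60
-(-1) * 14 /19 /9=14 /171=0.08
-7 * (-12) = 84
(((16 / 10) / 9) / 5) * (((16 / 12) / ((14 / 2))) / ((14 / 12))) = 64 / 11025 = 0.01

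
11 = 11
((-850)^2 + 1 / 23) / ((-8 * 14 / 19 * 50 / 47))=-14839428393 / 128800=-115212.95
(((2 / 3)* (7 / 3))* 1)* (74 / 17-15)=-2534 / 153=-16.56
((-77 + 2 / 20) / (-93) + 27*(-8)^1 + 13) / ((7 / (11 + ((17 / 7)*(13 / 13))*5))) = -5076567 / 7595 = -668.41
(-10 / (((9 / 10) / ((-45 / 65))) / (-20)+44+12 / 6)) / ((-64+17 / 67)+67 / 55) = 460625 / 132676413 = 0.00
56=56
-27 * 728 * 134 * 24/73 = -63213696/73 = -865941.04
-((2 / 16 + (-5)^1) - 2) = 55 / 8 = 6.88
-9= -9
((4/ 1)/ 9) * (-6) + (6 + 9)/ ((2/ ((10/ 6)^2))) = 109/ 6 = 18.17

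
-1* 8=-8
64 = 64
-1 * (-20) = 20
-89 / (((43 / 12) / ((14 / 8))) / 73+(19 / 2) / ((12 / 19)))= -5.91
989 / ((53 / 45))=44505 / 53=839.72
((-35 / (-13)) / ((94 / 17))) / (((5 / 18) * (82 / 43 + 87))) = 46053 / 2335853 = 0.02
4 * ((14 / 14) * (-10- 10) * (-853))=68240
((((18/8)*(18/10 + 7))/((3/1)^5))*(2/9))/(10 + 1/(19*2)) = 836/462915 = 0.00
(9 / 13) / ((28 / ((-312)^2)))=16848 / 7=2406.86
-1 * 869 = -869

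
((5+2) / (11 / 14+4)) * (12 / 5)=1176 / 335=3.51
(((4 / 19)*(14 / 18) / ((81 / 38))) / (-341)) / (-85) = 56 / 21130065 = 0.00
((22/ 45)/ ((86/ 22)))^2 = 58564/ 3744225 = 0.02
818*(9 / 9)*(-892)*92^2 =-6175808384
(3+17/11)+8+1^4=149/11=13.55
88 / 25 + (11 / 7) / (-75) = 1837 / 525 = 3.50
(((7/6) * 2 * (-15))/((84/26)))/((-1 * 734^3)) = 65/2372681424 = 0.00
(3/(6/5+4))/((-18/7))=-35/156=-0.22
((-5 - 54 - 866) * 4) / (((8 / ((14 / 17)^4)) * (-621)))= 17767400 / 51866541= 0.34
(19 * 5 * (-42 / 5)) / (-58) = 13.76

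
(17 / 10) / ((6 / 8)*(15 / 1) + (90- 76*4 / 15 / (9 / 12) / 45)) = 13770 / 815261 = 0.02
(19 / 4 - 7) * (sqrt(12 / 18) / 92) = -3 * sqrt(6) / 368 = -0.02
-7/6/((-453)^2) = -7/1231254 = -0.00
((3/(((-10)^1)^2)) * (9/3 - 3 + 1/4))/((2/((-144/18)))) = -3/100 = -0.03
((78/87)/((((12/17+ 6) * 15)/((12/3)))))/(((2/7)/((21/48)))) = 0.05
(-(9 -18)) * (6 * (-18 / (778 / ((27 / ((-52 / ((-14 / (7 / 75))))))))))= -492075 / 5057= -97.31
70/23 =3.04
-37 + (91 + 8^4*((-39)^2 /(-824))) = -7506.70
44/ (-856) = -0.05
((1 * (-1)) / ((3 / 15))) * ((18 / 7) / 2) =-45 / 7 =-6.43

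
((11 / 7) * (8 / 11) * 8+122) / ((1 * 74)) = 459 / 259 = 1.77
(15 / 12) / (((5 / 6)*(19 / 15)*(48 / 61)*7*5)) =183 / 4256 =0.04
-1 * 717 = -717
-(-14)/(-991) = -14/991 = -0.01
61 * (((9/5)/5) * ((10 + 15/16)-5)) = 10431/80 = 130.39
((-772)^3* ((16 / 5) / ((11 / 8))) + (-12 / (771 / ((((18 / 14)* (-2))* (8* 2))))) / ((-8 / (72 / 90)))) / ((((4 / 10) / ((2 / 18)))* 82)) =-26487016537648 / 7302141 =-3627294.59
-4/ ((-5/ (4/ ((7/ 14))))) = 32/ 5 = 6.40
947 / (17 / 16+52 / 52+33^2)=0.87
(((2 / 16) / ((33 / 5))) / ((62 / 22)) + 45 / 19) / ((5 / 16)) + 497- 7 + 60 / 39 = 11465720 / 22971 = 499.14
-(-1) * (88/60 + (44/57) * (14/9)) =6842/2565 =2.67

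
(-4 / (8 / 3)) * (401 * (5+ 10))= -18045 / 2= -9022.50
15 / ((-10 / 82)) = -123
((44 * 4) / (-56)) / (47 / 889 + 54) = -2794 / 48053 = -0.06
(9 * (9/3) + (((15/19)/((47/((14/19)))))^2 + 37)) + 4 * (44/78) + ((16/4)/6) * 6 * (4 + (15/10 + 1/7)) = 6981079947550/78590991297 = 88.83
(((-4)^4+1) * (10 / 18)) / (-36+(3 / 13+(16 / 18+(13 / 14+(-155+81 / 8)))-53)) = -935480 / 1518929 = -0.62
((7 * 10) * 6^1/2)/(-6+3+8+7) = 35/2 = 17.50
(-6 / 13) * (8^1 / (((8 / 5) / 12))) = -360 / 13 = -27.69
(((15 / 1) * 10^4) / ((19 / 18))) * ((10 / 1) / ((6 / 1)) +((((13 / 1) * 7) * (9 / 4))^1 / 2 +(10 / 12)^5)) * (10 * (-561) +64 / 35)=-99633914848750 / 1197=-83236353257.10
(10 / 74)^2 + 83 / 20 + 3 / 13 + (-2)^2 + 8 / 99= 298813069 / 35238060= 8.48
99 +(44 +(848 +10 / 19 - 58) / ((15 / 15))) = 17737 / 19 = 933.53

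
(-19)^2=361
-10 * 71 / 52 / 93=-355 / 2418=-0.15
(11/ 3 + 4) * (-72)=-552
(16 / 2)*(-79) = -632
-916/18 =-458/9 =-50.89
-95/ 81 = -1.17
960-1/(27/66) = 8618/9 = 957.56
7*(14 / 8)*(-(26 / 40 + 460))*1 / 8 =-451437 / 640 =-705.37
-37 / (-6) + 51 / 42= 155 / 21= 7.38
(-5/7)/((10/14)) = -1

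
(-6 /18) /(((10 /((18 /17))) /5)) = -3 /17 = -0.18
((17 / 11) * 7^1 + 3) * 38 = 5776 / 11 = 525.09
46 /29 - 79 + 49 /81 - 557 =-1488817 /2349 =-633.81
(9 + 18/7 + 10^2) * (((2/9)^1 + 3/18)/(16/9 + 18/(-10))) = -3905/2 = -1952.50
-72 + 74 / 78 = -2771 / 39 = -71.05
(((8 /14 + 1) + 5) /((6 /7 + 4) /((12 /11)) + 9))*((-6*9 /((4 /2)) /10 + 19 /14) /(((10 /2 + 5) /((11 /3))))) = -23782 /98875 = -0.24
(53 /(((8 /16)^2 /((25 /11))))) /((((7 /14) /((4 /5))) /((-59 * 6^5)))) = -3890488320 /11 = -353680756.36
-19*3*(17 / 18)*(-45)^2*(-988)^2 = -106411897800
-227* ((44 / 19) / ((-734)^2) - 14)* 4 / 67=32531154804 / 171459097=189.73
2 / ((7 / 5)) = 10 / 7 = 1.43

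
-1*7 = -7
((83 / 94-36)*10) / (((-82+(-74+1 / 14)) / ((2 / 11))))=462140 / 1128611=0.41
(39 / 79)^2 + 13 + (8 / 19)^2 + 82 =214983600 / 2253001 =95.42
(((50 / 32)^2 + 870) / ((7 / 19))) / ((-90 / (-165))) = 46679105 / 10752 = 4341.43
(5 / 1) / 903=5 / 903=0.01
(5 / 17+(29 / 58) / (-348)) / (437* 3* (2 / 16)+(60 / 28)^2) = 169687 / 97671681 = 0.00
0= 0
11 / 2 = 5.50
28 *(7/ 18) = 98/ 9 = 10.89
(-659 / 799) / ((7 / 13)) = -8567 / 5593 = -1.53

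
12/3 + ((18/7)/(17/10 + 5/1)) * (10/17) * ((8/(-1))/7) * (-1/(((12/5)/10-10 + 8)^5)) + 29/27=19643284683437/3882996299952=5.06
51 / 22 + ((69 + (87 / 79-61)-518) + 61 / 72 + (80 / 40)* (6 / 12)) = -504.73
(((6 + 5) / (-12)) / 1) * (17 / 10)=-187 / 120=-1.56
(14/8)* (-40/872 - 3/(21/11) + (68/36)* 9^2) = 115505/436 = 264.92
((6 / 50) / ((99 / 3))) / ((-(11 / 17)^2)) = -0.01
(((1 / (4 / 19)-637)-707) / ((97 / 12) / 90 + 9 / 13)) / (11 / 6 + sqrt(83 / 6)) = 95461740 / 318449-8678340 * sqrt(498) / 318449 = -308.38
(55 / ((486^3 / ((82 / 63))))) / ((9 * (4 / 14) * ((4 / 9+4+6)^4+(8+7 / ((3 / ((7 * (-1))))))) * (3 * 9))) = 2255 / 2985346387329192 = 0.00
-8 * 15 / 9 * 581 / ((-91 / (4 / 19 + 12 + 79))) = 5753560 / 741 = 7764.59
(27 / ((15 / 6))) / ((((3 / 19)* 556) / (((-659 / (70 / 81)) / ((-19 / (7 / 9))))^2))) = 316590849 / 2641000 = 119.88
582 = 582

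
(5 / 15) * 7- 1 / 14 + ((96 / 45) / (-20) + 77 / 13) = 110269 / 13650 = 8.08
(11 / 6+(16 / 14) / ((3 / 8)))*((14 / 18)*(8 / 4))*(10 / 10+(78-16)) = 1435 / 3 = 478.33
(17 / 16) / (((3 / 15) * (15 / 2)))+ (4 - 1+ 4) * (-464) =-77935 / 24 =-3247.29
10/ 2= 5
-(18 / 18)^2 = -1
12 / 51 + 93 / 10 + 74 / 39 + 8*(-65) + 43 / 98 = -82537852 / 162435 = -508.13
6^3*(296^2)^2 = 1658137706496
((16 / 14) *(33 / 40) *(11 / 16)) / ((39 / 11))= 1331 / 7280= 0.18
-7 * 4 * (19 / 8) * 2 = -133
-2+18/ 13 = -8/ 13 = -0.62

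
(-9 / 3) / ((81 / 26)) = -26 / 27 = -0.96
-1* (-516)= 516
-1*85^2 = -7225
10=10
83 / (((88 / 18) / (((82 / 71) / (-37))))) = -0.53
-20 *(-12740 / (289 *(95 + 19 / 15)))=9.16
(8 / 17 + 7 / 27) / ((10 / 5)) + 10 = 9515 / 918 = 10.36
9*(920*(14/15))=7728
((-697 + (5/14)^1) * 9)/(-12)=29259/56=522.48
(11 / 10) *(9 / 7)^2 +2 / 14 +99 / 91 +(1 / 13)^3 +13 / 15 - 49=-145602001 / 3229590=-45.08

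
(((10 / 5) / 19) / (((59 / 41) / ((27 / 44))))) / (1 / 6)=3321 / 12331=0.27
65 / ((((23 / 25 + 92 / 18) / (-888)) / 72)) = -935064000 / 1357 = -689067.06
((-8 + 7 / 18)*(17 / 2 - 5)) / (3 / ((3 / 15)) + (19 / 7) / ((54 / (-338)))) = 20139 / 1504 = 13.39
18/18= 1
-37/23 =-1.61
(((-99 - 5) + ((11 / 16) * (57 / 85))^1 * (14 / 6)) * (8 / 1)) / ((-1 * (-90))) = -15553 / 1700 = -9.15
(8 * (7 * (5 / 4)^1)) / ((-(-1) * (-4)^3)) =-35 / 32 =-1.09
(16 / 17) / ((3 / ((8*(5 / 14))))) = 320 / 357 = 0.90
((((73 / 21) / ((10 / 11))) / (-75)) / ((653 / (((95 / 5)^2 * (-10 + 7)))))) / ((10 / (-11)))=-3188713 / 34282500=-0.09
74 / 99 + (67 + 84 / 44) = 69.66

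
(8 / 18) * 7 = 28 / 9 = 3.11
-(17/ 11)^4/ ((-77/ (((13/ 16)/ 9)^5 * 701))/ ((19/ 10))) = 413032347775307/ 698029739794759680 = 0.00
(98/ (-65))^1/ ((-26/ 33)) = 1617/ 845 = 1.91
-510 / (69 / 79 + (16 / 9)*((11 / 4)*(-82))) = 1.27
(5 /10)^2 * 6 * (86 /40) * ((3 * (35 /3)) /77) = 129 /88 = 1.47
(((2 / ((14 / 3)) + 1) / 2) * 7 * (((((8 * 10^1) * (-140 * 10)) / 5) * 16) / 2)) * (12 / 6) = -1792000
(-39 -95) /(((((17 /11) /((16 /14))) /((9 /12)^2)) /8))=-53064 /119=-445.92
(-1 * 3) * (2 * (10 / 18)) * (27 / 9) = -10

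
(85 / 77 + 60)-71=-762 / 77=-9.90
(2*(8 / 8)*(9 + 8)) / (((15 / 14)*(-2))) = -238 / 15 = -15.87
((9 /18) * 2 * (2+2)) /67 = 4 /67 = 0.06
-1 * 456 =-456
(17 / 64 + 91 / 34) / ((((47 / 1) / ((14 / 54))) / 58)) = 216601 / 230112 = 0.94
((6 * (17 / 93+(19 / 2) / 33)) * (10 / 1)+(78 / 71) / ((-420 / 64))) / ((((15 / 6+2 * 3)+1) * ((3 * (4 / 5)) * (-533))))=-11894347 / 5148880737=-0.00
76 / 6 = 38 / 3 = 12.67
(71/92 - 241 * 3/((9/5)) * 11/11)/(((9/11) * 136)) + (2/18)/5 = -6048049/1689120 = -3.58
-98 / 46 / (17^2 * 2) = -49 / 13294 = -0.00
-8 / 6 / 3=-4 / 9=-0.44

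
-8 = -8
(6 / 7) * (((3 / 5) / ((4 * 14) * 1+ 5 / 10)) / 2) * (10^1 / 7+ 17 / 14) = 333 / 27685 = 0.01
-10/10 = -1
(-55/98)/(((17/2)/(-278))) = 15290/833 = 18.36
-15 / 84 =-5 / 28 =-0.18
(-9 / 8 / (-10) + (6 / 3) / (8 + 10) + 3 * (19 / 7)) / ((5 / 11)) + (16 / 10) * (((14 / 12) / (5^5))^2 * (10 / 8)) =20131814541 / 1093750000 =18.41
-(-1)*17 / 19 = 17 / 19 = 0.89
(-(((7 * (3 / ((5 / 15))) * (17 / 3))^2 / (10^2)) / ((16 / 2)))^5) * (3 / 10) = -100879614936805546599336747 / 3276800000000000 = -30786015300.54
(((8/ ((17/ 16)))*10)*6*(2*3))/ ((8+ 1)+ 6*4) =15360/ 187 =82.14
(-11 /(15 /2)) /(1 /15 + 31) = -11 /233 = -0.05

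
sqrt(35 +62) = sqrt(97) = 9.85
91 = 91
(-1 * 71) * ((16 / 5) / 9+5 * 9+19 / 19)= -148106 / 45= -3291.24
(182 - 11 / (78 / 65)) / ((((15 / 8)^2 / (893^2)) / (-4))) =-105850190464 / 675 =-156815096.98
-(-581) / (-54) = -581 / 54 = -10.76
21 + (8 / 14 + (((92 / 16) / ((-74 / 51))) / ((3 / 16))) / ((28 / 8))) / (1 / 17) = -18633 / 259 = -71.94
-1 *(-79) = 79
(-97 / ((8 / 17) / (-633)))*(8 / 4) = 1043817 / 4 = 260954.25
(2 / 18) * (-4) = -4 / 9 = -0.44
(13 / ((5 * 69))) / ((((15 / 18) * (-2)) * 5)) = -13 / 2875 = -0.00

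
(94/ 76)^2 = 2209/ 1444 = 1.53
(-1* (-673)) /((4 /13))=8749 /4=2187.25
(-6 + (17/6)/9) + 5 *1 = -37/54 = -0.69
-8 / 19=-0.42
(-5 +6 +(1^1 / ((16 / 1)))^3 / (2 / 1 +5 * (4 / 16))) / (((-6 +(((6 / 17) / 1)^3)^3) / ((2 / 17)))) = -0.02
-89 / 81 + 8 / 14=-299 / 567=-0.53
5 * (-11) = -55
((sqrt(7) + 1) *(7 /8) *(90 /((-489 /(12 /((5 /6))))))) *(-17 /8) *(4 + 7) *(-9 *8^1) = -14229.03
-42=-42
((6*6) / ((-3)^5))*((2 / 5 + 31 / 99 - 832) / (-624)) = -411487 / 2084940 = -0.20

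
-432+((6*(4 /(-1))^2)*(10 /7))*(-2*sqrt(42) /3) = -640*sqrt(42) /7 - 432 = -1024.52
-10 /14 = -0.71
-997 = -997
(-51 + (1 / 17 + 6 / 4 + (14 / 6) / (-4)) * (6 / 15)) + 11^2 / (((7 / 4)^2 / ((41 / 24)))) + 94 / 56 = 18.57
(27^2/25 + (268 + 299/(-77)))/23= 24546/1925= 12.75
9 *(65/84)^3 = 274625/65856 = 4.17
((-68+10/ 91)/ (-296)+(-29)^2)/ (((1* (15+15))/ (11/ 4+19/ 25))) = 101967093/ 1036000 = 98.42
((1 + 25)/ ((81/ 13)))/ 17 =338/ 1377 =0.25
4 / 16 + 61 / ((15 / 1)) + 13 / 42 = 1943 / 420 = 4.63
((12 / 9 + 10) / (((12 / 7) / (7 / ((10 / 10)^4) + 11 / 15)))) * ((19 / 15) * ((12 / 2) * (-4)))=-1049104 / 675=-1554.23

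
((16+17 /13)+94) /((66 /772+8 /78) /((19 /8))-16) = -837813 /119836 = -6.99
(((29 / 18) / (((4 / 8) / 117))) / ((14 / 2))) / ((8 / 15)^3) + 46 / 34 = 21712807 / 60928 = 356.37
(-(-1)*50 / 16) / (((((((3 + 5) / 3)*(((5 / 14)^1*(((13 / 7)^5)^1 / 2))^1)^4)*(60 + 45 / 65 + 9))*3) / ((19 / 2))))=3640043396230761873619 / 16556247288501927203417025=0.00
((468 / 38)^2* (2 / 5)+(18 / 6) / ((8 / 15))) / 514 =957321 / 7422160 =0.13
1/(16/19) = 19/16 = 1.19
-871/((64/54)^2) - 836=-1491023/1024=-1456.08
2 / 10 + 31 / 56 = 211 / 280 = 0.75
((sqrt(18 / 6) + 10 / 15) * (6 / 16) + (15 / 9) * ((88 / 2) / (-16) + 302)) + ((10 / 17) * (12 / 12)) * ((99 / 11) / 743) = 3 * sqrt(3) / 8 + 6302959 / 12631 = 499.66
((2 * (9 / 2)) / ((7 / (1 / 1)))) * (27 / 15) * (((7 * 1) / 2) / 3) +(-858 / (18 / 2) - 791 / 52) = -84119 / 780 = -107.84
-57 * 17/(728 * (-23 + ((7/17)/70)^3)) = 198362375/3427636303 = 0.06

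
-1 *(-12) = 12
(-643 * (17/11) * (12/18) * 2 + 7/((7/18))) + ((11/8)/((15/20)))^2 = -516229/396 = -1303.61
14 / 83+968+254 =101440 / 83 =1222.17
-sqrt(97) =-9.85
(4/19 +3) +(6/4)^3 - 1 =849/152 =5.59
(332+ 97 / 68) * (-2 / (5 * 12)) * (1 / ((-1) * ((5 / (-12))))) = -22673 / 850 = -26.67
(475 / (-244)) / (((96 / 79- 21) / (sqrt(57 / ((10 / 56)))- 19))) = -712975 / 381372 + 7505 * sqrt(1995) / 190686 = -0.11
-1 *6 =-6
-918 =-918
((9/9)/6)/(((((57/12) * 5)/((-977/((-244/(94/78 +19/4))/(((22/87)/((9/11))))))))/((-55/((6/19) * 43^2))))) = -0.00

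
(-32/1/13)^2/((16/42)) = 2688/169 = 15.91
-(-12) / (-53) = -0.23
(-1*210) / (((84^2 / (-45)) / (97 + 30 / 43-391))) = -236475 / 602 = -392.82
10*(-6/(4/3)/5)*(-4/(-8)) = -9/2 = -4.50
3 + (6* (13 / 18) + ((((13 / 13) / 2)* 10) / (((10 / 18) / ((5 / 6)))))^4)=152227 / 48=3171.40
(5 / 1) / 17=5 / 17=0.29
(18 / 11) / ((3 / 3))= 18 / 11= 1.64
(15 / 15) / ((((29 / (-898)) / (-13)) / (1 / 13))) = 898 / 29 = 30.97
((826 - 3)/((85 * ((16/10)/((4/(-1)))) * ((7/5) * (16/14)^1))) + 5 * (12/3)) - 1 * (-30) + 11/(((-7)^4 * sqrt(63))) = 11 * sqrt(7)/50421 + 9485/272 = 34.87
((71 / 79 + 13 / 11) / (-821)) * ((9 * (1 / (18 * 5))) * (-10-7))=15368 / 3567245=0.00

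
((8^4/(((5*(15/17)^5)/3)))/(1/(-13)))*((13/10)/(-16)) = 30714346624/6328125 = 4853.63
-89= -89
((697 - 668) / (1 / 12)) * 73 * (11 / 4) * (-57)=-3982077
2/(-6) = -1/3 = -0.33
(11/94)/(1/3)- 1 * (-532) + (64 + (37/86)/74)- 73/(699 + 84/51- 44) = 53806221443/90241692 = 596.25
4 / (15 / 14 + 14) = 56 / 211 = 0.27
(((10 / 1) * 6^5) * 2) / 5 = 31104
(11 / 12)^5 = 161051 / 248832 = 0.65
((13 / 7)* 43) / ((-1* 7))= -559 / 49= -11.41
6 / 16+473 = 3787 / 8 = 473.38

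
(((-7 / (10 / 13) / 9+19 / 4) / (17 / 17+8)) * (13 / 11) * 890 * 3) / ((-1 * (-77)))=778661 / 45738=17.02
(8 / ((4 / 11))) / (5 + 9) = 11 / 7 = 1.57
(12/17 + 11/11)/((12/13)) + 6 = 1601/204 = 7.85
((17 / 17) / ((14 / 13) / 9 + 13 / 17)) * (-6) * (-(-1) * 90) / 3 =-358020 / 1759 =-203.54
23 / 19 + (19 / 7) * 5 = 1966 / 133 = 14.78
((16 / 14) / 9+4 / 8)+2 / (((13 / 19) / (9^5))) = 282727639 / 1638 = 172605.40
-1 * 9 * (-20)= 180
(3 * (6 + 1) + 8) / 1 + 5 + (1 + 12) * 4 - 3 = 83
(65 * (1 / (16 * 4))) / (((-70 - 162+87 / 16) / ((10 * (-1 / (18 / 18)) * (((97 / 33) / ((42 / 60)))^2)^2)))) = 1150880653000 / 82574493309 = 13.94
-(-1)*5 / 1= 5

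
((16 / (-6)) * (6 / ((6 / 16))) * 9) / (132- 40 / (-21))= -2016 / 703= -2.87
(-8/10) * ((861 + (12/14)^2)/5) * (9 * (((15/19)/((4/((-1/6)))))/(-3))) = -25335/1862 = -13.61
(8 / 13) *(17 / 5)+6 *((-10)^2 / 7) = 39952 / 455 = 87.81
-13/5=-2.60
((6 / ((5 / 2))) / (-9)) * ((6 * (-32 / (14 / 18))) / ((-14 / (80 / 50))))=-9216 / 1225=-7.52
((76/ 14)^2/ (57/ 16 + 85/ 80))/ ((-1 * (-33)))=11552/ 59829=0.19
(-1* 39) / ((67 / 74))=-2886 / 67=-43.07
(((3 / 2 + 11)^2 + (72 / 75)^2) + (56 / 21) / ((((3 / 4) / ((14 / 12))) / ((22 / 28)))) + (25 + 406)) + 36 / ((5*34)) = 678909911 / 1147500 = 591.64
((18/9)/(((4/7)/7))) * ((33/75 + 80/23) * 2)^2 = 497448882/330625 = 1504.57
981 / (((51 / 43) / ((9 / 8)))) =126549 / 136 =930.51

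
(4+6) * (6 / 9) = 20 / 3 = 6.67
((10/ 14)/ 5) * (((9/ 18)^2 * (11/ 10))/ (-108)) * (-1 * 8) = 0.00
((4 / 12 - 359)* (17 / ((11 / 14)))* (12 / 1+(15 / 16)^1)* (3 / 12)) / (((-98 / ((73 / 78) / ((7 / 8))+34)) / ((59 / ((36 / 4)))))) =29706020507 / 504504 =58881.64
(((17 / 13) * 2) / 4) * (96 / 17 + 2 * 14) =22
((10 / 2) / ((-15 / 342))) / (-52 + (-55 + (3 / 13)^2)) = 1.07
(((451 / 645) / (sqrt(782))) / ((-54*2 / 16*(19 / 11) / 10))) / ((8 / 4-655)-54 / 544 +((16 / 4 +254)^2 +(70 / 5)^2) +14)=-317504*sqrt(782) / 27374271896835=-0.00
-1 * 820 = -820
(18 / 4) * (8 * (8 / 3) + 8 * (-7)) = -156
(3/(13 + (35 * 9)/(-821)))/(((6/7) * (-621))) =-5747/12864636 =-0.00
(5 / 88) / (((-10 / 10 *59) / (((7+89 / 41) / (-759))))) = 235 / 20196231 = 0.00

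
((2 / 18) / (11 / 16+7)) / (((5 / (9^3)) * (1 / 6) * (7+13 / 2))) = 192 / 205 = 0.94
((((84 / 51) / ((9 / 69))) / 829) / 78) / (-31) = -322 / 51115311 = -0.00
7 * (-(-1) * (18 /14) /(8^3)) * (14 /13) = 0.02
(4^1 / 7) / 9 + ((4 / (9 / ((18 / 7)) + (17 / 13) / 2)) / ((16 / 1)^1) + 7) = 10771 / 1512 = 7.12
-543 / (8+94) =-181 / 34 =-5.32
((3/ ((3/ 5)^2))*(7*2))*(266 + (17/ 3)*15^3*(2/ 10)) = 1431850/ 3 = 477283.33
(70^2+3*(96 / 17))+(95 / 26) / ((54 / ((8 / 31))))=909524258 / 184977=4916.96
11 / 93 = 0.12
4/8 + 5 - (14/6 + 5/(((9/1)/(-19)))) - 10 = 67/18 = 3.72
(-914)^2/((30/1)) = 27846.53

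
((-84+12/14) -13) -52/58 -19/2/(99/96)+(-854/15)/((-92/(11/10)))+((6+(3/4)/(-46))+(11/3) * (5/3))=-8641500869/92446200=-93.48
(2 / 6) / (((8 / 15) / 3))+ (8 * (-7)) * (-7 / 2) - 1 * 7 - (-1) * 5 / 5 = 1535 / 8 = 191.88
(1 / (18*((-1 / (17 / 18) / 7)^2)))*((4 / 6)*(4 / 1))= 14161 / 2187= 6.48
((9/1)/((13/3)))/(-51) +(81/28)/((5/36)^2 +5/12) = 5764329/874055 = 6.59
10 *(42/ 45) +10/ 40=115/ 12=9.58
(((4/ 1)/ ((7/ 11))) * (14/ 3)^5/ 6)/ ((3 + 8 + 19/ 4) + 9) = 614656/ 6561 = 93.68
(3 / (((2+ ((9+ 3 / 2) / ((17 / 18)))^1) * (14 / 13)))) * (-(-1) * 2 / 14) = 663 / 21854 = 0.03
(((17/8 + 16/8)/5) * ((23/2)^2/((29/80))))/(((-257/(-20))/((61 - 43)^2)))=56560680/7453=7588.98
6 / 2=3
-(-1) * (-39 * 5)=-195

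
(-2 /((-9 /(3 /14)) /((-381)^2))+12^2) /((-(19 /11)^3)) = -65744745 /48013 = -1369.31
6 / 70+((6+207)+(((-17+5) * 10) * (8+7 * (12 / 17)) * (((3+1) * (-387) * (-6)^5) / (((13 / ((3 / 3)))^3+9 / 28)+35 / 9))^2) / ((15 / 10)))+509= -226723319456616674751919 / 7323203761195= -30959580922.49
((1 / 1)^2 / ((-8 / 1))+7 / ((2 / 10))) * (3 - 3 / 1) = 0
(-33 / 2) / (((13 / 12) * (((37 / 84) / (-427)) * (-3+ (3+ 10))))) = 3550932 / 2405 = 1476.48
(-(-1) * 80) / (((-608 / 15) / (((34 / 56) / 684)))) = -425 / 242592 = -0.00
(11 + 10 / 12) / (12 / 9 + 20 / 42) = 497 / 76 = 6.54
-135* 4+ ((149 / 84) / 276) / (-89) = -1114223189 / 2063376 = -540.00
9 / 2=4.50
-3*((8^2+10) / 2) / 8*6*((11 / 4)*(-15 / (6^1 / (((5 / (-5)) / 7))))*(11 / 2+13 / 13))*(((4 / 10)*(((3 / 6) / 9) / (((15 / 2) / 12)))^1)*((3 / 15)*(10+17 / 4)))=-301587 / 5600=-53.85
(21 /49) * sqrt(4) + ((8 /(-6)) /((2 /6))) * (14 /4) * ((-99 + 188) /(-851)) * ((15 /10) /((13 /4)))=118710 /77441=1.53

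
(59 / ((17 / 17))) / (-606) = -59 / 606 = -0.10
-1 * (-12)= 12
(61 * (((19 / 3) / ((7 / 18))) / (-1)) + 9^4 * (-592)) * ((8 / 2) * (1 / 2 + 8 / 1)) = -924655092 / 7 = -132093584.57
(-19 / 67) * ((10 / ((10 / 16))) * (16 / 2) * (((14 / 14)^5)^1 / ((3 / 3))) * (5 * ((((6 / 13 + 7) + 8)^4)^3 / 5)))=-157848862625514630574787258496 / 23298085122481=-6775186106312302.54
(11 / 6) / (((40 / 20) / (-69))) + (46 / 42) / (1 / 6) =-56.68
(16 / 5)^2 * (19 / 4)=1216 / 25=48.64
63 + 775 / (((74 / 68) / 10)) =265831 / 37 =7184.62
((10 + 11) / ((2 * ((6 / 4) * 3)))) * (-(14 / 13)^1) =-98 / 39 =-2.51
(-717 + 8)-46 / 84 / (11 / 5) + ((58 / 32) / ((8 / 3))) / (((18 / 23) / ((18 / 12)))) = -83730211 / 118272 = -707.95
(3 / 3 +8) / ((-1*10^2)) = -9 / 100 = -0.09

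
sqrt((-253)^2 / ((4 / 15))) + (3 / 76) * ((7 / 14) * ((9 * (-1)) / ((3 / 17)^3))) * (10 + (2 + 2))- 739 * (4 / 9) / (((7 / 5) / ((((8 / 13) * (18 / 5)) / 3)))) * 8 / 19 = -10902215 / 20748 + 253 * sqrt(15) / 2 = -35.53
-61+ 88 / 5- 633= -3382 / 5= -676.40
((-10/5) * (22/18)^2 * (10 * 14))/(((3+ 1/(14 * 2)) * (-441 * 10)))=0.03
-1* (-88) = 88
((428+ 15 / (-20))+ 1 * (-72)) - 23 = 332.25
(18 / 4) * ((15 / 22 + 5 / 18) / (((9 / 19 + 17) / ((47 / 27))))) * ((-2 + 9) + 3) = 424175 / 98604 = 4.30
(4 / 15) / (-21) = -4 / 315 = -0.01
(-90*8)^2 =518400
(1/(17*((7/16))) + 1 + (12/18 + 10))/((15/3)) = 4213/1785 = 2.36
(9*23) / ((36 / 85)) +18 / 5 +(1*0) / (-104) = 492.35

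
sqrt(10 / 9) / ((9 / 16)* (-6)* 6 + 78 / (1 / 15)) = 4* sqrt(10) / 13797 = 0.00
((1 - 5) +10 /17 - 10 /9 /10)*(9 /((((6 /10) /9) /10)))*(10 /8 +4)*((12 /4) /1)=-74905.15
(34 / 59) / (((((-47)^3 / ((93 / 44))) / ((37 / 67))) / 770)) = -2047395 / 410412319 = -0.00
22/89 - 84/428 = 485/9523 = 0.05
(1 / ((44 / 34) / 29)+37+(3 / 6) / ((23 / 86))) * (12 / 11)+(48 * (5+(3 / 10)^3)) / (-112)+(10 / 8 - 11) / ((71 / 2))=89103094467 / 1383151000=64.42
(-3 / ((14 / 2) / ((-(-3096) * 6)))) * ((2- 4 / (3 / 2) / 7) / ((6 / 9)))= -947376 / 49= -19334.20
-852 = -852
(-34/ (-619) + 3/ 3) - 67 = -40820/ 619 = -65.95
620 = 620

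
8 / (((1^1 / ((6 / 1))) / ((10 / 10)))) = 48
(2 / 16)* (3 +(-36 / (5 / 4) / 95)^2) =697611 / 1805000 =0.39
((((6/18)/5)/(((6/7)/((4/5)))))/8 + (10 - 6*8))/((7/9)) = -48.85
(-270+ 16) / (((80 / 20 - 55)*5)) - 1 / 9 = 677 / 765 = 0.88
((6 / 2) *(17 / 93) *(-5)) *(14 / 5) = -238 / 31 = -7.68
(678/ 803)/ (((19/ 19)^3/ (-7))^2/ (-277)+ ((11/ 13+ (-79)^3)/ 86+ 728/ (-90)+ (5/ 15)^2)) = -115744368285/ 786994554032522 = -0.00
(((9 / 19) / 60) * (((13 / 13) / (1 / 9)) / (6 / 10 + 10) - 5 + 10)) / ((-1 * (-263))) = 93 / 529682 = 0.00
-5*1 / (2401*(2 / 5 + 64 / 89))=-2225 / 1195698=-0.00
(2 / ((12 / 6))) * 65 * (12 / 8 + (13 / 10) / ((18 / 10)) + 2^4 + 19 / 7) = 1360.87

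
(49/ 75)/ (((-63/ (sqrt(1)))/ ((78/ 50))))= -91/ 5625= -0.02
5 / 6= 0.83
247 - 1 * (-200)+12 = 459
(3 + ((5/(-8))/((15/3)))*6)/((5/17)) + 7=293/20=14.65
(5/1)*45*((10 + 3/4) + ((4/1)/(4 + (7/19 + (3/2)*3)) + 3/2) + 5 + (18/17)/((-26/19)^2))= 15917057775/3872804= 4109.96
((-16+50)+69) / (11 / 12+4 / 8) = 1236 / 17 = 72.71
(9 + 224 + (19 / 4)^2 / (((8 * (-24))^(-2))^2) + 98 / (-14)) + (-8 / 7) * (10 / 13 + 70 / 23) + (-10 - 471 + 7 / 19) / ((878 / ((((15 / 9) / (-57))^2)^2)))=152560700299884072678665452 / 4975658168914251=30661411037.64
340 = 340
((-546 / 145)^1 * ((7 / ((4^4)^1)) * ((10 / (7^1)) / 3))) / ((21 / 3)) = -13 / 1856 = -0.01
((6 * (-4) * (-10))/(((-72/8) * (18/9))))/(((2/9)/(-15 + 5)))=600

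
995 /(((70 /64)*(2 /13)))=41392 /7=5913.14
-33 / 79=-0.42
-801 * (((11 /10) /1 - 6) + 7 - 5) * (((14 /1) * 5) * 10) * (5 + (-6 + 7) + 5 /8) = 43089795 /4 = 10772448.75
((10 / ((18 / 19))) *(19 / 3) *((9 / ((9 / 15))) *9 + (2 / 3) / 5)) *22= 16098434 / 81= 198746.10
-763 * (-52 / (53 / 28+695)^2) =2392768 / 29289013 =0.08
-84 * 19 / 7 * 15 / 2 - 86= -1796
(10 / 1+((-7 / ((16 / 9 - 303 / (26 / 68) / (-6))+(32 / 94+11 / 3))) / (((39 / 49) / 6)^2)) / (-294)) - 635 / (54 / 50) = -76894875314 / 133046901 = -577.95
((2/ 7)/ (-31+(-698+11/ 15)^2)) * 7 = 225/ 54691853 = 0.00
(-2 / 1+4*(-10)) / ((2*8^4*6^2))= -7 / 49152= -0.00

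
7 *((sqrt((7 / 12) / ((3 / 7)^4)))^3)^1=5764801 *sqrt(21) / 52488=503.31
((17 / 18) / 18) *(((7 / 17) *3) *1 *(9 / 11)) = 7 / 132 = 0.05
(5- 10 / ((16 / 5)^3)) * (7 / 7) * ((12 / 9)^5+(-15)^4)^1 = 39430791295 / 165888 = 237695.26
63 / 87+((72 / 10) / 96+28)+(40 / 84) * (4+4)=794347 / 24360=32.61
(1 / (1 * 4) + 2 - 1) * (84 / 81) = 35 / 27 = 1.30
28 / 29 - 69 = -1973 / 29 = -68.03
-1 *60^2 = -3600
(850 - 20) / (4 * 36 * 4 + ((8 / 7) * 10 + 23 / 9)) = 52290 / 37169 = 1.41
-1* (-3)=3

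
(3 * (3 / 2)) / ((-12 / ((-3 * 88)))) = 99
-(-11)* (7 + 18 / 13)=1199 / 13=92.23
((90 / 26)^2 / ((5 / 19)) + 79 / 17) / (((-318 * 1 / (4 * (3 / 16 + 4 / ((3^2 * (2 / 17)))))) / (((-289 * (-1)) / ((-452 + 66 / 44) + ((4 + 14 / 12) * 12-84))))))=699709681 / 457075710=1.53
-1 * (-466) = 466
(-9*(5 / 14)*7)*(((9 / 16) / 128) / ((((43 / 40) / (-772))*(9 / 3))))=130275 / 5504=23.67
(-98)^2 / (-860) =-2401 / 215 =-11.17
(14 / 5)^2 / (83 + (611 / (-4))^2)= 3136 / 9366225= 0.00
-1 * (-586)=586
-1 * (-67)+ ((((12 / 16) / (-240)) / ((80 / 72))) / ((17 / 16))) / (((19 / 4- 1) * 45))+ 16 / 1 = 5291249 / 63750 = 83.00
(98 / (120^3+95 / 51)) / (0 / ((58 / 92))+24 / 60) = 0.00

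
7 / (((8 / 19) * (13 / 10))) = 665 / 52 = 12.79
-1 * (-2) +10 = 12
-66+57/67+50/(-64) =-141355/2144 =-65.93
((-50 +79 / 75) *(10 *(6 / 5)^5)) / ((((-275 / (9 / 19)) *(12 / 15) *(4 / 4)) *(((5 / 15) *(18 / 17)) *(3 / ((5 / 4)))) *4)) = 5054967 / 6531250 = 0.77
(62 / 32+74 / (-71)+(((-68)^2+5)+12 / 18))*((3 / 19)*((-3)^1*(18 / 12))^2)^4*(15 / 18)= 30569326514934975 / 75798863872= 403295.31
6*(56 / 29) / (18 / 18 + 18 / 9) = 112 / 29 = 3.86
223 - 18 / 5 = 1097 / 5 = 219.40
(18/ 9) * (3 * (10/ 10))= 6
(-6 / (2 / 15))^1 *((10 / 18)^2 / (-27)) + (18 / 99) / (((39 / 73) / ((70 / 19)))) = 1.77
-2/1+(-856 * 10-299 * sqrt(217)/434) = -8562-299 * sqrt(217)/434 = -8572.15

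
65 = 65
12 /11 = 1.09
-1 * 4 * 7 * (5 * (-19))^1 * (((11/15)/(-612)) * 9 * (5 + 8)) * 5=-95095/51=-1864.61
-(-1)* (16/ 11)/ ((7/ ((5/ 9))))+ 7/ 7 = 773/ 693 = 1.12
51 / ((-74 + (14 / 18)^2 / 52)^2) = 904788144 / 97118866321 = 0.01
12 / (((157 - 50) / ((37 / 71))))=444 / 7597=0.06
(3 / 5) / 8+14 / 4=143 / 40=3.58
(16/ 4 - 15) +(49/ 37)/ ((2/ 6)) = -260/ 37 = -7.03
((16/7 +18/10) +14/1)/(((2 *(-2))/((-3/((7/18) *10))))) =17091/4900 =3.49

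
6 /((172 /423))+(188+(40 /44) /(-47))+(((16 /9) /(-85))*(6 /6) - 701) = -16948363037 /34013430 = -498.28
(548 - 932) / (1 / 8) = -3072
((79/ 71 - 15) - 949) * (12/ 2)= -410190/ 71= -5777.32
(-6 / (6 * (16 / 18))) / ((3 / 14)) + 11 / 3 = -19 / 12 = -1.58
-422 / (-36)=211 / 18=11.72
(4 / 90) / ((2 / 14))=14 / 45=0.31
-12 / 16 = -3 / 4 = -0.75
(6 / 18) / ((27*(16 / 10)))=5 / 648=0.01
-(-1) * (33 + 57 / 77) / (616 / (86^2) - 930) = -2401851 / 66197516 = -0.04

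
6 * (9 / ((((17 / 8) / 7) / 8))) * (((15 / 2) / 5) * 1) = 36288 / 17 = 2134.59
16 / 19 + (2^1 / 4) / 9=307 / 342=0.90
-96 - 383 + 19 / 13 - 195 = -8743 / 13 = -672.54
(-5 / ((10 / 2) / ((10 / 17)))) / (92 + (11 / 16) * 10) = -80 / 13447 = -0.01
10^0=1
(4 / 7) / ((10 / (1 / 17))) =2 / 595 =0.00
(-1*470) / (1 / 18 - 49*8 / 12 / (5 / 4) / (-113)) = -4779900 / 2917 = -1638.64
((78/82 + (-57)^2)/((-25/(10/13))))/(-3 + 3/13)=22208/615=36.11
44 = 44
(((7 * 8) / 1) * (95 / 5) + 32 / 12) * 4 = 4266.67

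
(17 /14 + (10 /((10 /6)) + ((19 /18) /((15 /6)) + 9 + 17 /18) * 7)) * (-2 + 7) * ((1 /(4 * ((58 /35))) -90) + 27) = -17449291 /696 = -25070.82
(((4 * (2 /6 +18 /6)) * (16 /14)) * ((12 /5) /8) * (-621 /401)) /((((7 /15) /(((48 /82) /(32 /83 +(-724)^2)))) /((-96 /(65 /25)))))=3562652160 /5695517870861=0.00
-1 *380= -380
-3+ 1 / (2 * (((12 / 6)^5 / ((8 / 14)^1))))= -335 / 112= -2.99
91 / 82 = 1.11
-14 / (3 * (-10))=7 / 15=0.47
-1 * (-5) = 5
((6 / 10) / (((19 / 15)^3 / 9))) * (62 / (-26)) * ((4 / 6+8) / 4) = -188325 / 13718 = -13.73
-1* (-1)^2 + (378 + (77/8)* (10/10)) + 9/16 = 387.19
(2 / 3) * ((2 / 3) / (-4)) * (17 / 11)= -17 / 99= -0.17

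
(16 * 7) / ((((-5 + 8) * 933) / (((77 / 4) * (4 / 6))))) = 4312 / 8397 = 0.51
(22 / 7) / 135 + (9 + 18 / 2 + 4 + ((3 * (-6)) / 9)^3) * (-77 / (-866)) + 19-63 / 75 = 39748403 / 2045925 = 19.43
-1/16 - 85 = -1361/16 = -85.06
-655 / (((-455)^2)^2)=-131 / 8571870125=-0.00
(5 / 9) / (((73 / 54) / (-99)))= -2970 / 73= -40.68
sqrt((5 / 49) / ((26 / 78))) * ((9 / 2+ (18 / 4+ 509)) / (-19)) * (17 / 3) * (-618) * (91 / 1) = 23582468 * sqrt(15) / 19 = 4807079.25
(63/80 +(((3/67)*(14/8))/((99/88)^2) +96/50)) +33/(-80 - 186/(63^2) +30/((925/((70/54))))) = 1669799640113/708461564400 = 2.36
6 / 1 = 6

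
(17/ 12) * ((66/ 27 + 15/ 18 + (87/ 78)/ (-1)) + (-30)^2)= 1794401/ 1404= 1278.06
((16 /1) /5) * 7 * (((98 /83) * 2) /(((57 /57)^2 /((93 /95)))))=2041536 /39425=51.78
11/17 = 0.65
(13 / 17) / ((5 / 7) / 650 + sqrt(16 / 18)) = 0.81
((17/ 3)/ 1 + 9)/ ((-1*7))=-44/ 21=-2.10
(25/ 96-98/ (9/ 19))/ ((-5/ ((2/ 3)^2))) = 59509/ 3240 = 18.37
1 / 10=0.10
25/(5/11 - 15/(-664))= 36520/697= 52.40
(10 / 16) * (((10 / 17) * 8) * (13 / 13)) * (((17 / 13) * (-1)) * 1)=-3.85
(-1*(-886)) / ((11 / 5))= 4430 / 11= 402.73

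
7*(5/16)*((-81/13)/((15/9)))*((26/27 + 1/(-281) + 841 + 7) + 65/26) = -813962835/116896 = -6963.14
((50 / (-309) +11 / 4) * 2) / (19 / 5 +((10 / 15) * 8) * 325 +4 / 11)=175945 / 59057522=0.00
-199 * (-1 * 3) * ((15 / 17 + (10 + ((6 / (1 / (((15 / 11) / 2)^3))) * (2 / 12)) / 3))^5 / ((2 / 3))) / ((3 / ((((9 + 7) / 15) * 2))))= 1238974723585901985268817131999375 / 12146882670759931866945536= 101999398.30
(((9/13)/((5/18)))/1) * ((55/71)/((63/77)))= 2178/923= 2.36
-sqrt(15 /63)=-sqrt(105) /21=-0.49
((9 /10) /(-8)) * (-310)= 279 /8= 34.88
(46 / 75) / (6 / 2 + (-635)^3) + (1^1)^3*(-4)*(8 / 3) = -102419148823 / 9601795200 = -10.67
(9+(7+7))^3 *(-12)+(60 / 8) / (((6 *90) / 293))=-10511995 / 72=-145999.93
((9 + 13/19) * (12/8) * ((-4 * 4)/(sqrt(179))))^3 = -86116663296 * sqrt(179)/219769219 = -5242.60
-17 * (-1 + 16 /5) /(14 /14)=-187 /5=-37.40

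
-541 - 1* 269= -810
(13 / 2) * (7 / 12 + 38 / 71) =12389 / 1704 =7.27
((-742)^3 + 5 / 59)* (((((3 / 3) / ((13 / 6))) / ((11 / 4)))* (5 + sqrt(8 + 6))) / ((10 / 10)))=-262937354040 / 767 - 52587470808* sqrt(14) / 767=-599350264.20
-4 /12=-1 /3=-0.33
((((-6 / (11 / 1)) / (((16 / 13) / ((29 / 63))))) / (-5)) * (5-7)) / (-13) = 29 / 4620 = 0.01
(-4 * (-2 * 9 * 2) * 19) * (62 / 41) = 169632 / 41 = 4137.37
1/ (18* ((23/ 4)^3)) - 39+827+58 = 846.00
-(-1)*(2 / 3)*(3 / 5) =2 / 5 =0.40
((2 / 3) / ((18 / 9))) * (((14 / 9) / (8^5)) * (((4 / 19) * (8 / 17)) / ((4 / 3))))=7 / 5953536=0.00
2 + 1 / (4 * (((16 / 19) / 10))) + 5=319 / 32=9.97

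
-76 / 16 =-19 / 4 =-4.75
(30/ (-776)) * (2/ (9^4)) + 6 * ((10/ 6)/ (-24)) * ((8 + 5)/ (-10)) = 919249/ 1697112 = 0.54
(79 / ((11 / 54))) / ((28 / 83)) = 177039 / 154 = 1149.60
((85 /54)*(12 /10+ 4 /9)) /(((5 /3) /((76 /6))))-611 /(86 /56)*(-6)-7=125379391 /52245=2399.84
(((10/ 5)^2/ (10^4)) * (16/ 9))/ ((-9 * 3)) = -4/ 151875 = -0.00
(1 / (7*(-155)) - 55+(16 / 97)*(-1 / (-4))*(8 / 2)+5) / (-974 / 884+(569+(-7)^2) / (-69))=53320537842 / 10761616985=4.95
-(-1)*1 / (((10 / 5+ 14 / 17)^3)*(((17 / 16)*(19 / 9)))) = 0.02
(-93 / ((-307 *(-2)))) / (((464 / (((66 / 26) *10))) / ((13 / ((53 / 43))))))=-659835 / 7549744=-0.09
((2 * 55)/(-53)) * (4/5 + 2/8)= -231/106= -2.18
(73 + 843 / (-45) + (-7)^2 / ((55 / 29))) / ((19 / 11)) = 13217 / 285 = 46.38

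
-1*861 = -861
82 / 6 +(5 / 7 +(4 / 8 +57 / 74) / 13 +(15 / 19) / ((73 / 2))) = 203150393 / 14010087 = 14.50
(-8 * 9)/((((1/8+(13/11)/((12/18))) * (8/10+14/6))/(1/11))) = -8640/7849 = -1.10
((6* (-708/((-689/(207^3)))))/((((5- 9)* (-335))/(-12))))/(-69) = 7097.47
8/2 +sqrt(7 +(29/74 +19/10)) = 3*sqrt(35335)/185 +4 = 7.05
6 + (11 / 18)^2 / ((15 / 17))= 31217 / 4860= 6.42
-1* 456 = -456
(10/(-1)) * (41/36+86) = -15685/18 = -871.39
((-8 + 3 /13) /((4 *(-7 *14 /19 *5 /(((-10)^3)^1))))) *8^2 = -3070400 /637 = -4820.09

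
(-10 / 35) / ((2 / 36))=-5.14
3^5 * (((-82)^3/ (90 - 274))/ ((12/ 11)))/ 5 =61408611/ 460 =133496.98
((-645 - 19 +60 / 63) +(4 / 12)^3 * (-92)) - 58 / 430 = -27086881 / 40635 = -666.59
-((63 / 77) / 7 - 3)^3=10941048 / 456533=23.97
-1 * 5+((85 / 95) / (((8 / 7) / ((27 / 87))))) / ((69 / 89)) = -475147 / 101384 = -4.69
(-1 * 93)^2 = 8649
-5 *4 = -20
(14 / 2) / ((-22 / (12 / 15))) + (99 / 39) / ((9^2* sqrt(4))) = -0.24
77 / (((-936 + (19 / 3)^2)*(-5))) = 0.02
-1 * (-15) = 15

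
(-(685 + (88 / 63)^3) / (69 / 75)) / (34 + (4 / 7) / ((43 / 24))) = -36972188405 / 1697390478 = -21.78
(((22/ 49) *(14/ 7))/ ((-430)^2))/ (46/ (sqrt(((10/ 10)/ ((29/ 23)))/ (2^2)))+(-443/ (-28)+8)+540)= 694628/ 77937090232575 - 704 *sqrt(667)/ 11133870033225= 0.00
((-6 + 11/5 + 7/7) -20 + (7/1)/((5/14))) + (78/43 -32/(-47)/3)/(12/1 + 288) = -2904053/909450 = -3.19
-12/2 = -6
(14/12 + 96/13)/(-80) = -0.11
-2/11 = -0.18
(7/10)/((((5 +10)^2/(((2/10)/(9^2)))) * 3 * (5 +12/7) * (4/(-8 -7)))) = -49/34263000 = -0.00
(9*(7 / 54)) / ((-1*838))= -7 / 5028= -0.00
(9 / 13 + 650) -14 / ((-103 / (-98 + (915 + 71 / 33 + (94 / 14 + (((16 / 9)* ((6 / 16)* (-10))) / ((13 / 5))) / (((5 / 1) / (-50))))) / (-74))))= 1039200092 / 1634919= 635.63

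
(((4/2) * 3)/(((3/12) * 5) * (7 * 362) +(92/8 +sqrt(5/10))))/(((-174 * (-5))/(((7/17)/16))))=1309/23446013960- 7 * sqrt(2)/797164474640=0.00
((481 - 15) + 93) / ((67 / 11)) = 6149 / 67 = 91.78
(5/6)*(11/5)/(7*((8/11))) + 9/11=4355/3696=1.18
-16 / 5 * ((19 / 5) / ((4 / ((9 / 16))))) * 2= -171 / 50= -3.42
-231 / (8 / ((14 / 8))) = -1617 / 32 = -50.53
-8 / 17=-0.47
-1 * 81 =-81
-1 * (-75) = 75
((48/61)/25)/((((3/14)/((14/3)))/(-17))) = -11.65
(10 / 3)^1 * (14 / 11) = 140 / 33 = 4.24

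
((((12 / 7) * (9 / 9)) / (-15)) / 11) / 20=-1 / 1925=-0.00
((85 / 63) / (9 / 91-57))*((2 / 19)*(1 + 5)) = -0.01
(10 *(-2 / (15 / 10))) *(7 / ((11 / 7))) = -1960 / 33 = -59.39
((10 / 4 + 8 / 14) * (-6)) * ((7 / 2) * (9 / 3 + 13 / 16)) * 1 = -7869 / 32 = -245.91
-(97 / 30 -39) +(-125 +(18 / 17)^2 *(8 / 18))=-769333 / 8670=-88.74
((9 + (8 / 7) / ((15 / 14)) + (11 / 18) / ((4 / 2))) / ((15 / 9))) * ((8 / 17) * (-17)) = -3734 / 75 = -49.79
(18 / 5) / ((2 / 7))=63 / 5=12.60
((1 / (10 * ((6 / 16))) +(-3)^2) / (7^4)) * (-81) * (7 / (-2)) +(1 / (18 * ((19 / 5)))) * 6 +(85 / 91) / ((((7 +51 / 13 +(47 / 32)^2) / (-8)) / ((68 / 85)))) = 705047537 / 972662250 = 0.72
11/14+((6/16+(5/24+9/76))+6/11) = 17845/8778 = 2.03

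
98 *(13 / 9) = 1274 / 9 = 141.56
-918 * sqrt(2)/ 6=-153 * sqrt(2)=-216.37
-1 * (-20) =20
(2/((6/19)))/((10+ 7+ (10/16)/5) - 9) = 152/195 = 0.78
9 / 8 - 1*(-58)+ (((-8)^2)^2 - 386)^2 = 110113273 / 8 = 13764159.12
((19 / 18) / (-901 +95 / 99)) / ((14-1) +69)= -209 / 14613056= -0.00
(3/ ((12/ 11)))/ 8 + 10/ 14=237/ 224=1.06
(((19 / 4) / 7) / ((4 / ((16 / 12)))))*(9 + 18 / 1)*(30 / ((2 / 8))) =5130 / 7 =732.86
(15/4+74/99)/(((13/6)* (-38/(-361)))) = 2603/132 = 19.72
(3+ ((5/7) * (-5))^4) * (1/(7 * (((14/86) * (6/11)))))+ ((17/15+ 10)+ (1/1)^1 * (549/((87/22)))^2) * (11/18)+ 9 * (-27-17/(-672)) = 5047388680572523/427432934880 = 11808.61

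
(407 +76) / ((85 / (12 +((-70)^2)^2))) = 11596835796 / 85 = 136433362.31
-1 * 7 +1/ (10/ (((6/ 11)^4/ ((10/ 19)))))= -2556019/ 366025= -6.98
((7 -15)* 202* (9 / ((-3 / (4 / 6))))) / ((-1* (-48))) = 202 / 3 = 67.33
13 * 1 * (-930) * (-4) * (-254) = -12283440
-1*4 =-4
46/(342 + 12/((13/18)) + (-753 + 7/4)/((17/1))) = 40664/277951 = 0.15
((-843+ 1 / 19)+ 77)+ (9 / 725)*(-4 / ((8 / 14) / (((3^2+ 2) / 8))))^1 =-84420567 / 110200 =-766.07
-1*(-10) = 10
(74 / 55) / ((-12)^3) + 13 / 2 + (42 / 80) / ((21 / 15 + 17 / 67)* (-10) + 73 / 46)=943577945 / 145971936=6.46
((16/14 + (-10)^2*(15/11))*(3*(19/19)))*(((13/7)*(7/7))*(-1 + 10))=3716388/539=6894.97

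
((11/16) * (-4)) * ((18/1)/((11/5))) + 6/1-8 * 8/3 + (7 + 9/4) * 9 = 545/12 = 45.42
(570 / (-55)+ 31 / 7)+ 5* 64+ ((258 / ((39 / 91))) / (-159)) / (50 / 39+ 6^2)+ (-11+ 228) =1575308351 / 2966887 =530.96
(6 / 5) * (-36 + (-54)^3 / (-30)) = 156384 / 25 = 6255.36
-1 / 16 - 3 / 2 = -25 / 16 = -1.56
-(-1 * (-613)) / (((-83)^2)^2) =-613 / 47458321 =-0.00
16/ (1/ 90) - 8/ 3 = 4312/ 3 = 1437.33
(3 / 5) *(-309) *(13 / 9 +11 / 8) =-20909 / 40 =-522.72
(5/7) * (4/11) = 0.26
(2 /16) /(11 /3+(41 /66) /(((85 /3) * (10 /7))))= 14025 /413122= 0.03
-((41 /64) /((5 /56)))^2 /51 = -82369 /81600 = -1.01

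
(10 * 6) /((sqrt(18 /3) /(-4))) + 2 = 2-40 * sqrt(6) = -95.98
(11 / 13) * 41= 451 / 13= 34.69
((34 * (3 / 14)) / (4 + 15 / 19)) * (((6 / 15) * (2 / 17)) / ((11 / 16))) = 3648 / 35035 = 0.10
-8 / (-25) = 8 / 25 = 0.32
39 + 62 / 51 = 2051 / 51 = 40.22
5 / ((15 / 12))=4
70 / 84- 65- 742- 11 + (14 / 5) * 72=-18467 / 30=-615.57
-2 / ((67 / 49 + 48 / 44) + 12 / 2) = -1078 / 4559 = -0.24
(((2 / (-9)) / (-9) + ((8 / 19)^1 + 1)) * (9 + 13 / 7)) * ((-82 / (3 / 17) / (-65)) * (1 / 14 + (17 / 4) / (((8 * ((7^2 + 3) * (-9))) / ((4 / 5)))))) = 573246953 / 72442188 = 7.91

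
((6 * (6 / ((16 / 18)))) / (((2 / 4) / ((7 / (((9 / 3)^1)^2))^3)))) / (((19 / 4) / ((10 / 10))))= 1372 / 171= 8.02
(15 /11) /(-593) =-15 /6523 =-0.00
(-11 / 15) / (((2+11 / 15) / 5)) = -55 / 41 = -1.34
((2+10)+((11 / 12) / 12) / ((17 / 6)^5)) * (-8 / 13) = -136311024 / 18458141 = -7.38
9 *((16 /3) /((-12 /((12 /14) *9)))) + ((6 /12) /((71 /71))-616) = -9049 /14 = -646.36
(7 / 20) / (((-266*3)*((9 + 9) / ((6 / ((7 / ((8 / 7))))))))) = -1 / 41895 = -0.00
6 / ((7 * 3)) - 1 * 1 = -5 / 7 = -0.71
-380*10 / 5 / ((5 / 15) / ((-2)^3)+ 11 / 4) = -280.62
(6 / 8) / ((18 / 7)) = 7 / 24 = 0.29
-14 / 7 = -2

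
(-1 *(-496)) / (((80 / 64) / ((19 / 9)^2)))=716224 / 405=1768.45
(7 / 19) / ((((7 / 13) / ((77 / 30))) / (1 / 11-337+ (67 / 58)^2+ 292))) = -76.52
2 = 2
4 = 4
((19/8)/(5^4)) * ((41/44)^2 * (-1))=-31939/9680000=-0.00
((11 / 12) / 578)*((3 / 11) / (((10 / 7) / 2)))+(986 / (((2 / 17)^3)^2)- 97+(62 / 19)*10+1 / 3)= 980128630473301 / 2635680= 371869358.37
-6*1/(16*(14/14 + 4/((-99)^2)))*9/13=-264627/1019720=-0.26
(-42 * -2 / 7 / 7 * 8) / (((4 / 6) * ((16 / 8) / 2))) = 144 / 7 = 20.57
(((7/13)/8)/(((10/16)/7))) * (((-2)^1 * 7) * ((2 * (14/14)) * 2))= -2744/65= -42.22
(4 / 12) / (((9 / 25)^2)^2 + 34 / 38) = 7421875 / 20295852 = 0.37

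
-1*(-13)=13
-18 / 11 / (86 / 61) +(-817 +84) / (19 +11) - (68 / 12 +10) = -195163 / 4730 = -41.26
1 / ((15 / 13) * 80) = 13 / 1200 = 0.01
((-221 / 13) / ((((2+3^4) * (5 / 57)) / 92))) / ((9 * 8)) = -7429 / 2490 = -2.98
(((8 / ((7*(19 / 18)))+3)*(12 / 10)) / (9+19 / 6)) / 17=19548 / 825265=0.02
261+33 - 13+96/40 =1417/5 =283.40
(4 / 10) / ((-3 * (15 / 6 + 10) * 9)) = -4 / 3375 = -0.00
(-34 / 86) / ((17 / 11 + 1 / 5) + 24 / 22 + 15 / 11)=-85 / 903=-0.09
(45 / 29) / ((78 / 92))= 690 / 377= 1.83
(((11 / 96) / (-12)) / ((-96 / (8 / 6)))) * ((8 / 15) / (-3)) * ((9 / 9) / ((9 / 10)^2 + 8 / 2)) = -55 / 11220768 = -0.00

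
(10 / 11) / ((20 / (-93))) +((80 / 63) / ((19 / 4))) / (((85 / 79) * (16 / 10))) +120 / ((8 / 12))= 78759103 / 447678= 175.93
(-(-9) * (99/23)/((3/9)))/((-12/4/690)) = -26730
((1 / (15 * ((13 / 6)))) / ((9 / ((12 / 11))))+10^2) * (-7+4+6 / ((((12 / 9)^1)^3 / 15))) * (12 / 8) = 60008613 / 11440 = 5245.51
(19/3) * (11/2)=209/6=34.83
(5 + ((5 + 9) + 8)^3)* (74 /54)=131387 /9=14598.56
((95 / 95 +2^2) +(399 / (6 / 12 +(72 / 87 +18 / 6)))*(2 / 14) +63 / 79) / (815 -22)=376132 / 15724397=0.02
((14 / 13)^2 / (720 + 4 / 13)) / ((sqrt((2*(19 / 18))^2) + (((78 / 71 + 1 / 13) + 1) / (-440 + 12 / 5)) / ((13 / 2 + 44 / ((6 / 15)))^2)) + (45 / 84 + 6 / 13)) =0.00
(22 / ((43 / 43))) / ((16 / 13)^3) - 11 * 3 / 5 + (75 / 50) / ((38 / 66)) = 1518649 / 194560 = 7.81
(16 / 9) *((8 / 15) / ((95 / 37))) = 4736 / 12825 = 0.37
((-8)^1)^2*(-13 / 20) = -208 / 5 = -41.60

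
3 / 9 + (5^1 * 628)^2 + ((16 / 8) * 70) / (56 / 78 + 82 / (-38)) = 31560269447 / 3201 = 9859503.11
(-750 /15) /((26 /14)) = -350 /13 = -26.92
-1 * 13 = -13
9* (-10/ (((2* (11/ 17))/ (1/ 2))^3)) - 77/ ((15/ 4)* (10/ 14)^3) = -4914123623/ 79860000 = -61.53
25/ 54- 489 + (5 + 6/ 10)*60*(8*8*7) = 8102131/ 54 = 150039.46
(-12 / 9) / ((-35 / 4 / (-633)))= -3376 / 35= -96.46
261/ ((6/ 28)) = 1218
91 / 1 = 91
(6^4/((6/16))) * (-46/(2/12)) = -953856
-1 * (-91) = 91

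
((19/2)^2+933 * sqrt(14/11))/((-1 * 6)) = -311 * sqrt(154)/22 - 361/24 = -190.47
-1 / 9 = -0.11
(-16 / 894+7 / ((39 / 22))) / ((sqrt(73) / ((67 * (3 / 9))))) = 170046 * sqrt(73) / 141401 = 10.27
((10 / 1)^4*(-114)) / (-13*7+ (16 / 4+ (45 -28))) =114000 / 7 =16285.71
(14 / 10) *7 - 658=-3241 / 5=-648.20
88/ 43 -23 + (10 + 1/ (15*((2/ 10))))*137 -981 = 413.71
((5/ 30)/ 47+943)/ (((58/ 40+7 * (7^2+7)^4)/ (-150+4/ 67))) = -0.00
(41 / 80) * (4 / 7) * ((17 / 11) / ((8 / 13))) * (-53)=-480233 / 12320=-38.98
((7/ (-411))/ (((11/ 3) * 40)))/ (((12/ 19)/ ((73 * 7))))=-67963/ 723360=-0.09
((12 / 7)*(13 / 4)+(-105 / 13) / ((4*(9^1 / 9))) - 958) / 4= -347419 / 1456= -238.61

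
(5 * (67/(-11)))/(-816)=0.04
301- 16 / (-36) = 2713 / 9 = 301.44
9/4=2.25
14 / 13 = 1.08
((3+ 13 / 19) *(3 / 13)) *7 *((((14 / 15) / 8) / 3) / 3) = 343 / 4446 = 0.08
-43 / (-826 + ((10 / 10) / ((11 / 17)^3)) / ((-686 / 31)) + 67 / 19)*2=1491949844 / 14271376139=0.10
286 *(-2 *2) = -1144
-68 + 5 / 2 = -131 / 2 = -65.50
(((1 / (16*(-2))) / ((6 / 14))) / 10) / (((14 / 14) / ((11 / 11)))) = -7 / 960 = -0.01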